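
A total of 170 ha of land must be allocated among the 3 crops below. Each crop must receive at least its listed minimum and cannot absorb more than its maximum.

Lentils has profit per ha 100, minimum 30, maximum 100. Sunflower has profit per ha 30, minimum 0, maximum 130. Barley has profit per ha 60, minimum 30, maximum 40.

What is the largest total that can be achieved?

13300

Meeting every minimum uses 30+0+30 = 60 ha, leaving 110.
Rank by profit per ha: Lentils 100 > Barley 60 > Sunflower 30.
Lentils takes 70 more to reach its cap of 100 — 40 left.
Barley: +10 to 40 (cap) — 30 left.
Sunflower has room for 130 more but only 30 remain, so it gets 30.
Total = 100×100 + 30×30 + 60×40 = 13300.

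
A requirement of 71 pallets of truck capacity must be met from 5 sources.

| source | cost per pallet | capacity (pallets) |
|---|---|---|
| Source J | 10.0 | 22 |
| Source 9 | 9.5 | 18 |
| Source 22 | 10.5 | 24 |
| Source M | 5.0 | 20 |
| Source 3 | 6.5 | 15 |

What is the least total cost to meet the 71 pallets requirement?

548.5

Use sources in increasing cost order.
Source M (5.0): use full 20 ; 51 pallets to go.
Source 3 at 6.5: take all 15 pallets ; 36 still needed.
Source 9 at 9.5: take all 18 pallets ; 18 still needed.
Source J at 10.0: take 18 of its 22 ; requirement met.
Source 22: unused.
Cost = 20×5.0 + 15×6.5 + 18×9.5 + 18×10.0 = 548.5.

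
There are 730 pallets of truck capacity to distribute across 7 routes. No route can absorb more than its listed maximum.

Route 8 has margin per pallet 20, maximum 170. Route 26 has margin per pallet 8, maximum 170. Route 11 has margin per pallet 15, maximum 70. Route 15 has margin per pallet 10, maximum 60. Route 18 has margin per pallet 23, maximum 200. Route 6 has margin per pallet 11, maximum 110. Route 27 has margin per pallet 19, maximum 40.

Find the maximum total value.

12260

Rank by margin per pallet: Route 18 23 > Route 8 20 > Route 27 19 > Route 11 15 > Route 6 11 > Route 15 10 > Route 26 8.
Give Route 18 200 to hit its cap of 200 — 530 left.
Route 8 takes 170 to reach its cap of 170 — 360 left.
Give Route 27 40 to hit its cap of 40 — 320 left.
Route 11 takes 70 to reach its cap of 70 — 250 left.
Give Route 6 110 to hit its cap of 110 — 140 left.
Route 15 takes 60 to reach its cap of 60 — 80 left.
Only 80 left; Route 26 takes them to reach 80.
Total = 20×170 + 8×80 + 15×70 + 10×60 + 23×200 + 11×110 + 19×40 = 12260.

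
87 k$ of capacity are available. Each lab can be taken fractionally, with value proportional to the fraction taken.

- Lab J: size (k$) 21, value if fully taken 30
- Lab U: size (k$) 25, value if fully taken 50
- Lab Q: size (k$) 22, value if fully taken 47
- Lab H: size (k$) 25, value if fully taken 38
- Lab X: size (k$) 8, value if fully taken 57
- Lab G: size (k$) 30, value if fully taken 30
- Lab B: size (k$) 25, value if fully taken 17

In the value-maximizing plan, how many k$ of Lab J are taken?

Rank by value-to-size ratio: Lab X 57/8≈7.12, Lab Q 47/22≈2.14, Lab U 50/25≈2, Lab H 38/25≈1.52, Lab J 30/21≈1.43, Lab G 30/30≈1, Lab B 17/25≈0.68.
Lab X: take in full, 8 k$ for value 57 ; 79 left.
Lab Q: take in full, 22 k$ for value 47 ; 57 left.
Take all of Lab U (25 k$, value 50) ; 32 k$ left.
Lab H: take in full, 25 k$ for value 38 ; 7 left.
Fill the last 7 k$ with part of Lab J: 7/21 of it earns 10.

7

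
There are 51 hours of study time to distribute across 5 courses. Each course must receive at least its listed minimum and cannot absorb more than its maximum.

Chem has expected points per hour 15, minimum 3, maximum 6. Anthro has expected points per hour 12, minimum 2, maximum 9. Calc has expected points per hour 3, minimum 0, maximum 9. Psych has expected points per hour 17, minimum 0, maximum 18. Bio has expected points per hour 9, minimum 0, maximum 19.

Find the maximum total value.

Meeting every minimum uses 3+2+0+0+0 = 5 hours, leaving 46.
Order the courses by expected points per hour: Psych 17 > Chem 15 > Anthro 12 > Bio 9 > Calc 3.
Psych: +18 to 18 (cap) — 28 left.
Chem: +3 to 6 (cap) — 25 left.
Anthro takes 7 more to reach its cap of 9 — 18 left.
Bio: +18 (room for 19) → 18. Pool exhausted.
Total = 15×6 + 12×9 + 17×18 + 9×18 = 666.

666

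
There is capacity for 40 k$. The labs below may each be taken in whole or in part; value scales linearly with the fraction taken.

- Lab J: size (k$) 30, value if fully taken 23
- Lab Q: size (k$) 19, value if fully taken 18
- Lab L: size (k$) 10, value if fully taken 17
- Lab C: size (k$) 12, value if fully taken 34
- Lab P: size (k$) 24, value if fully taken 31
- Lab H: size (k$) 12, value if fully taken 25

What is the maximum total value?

83.75

Rank by value-to-size ratio: Lab C 34/12≈2.83, Lab H 25/12≈2.08, Lab L 17/10≈1.7, Lab P 31/24≈1.29, Lab Q 18/19≈0.947, Lab J 23/30≈0.767.
Take all of Lab C (12 k$, value 34) ; 28 k$ left.
All 12 k$ of Lab H fit (value 25) ; 16 remain.
Take all of Lab L (10 k$, value 17) ; 6 k$ left.
Fill the last 6 k$ with part of Lab P: 6/24 of it earns 7.75.
Total value = 83.75.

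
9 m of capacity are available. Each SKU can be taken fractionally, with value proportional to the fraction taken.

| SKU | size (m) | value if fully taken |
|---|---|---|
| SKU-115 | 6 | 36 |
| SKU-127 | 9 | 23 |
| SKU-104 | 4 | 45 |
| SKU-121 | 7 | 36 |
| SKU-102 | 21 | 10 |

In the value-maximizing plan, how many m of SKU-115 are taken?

Best value per unit of size first: SKU-104 45/4≈11.2, SKU-115 36/6≈6, SKU-121 36/7≈5.14, SKU-127 23/9≈2.56, SKU-102 10/21≈0.476.
SKU-104: take in full, 4 m for value 45 → 5 left.
5 m left: a 5/6 share of SKU-115 gives 36×5/6 = 30.

5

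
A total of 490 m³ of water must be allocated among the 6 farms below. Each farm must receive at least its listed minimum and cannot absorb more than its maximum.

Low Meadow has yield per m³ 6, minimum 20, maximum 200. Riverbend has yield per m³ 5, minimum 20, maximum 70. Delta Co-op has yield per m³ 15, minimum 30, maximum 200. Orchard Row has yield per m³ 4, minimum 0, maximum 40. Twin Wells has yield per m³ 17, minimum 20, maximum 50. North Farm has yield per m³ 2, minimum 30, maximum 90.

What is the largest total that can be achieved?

Meeting every minimum uses 20+20+30+0+20+30 = 120 m³, leaving 370.
Order the farms by yield per m³: Twin Wells 17 > Delta Co-op 15 > Low Meadow 6 > Riverbend 5 > Orchard Row 4 > North Farm 2.
Give Twin Wells 30 more to hit its cap of 50 ; 340 left.
Give Delta Co-op 170 more to hit its cap of 200 ; 170 left.
Low Meadow has room for 180 more but only 170 remain, so it gets 190.
Total = 6×190 + 5×20 + 15×200 + 17×50 + 2×30 = 5150.

5150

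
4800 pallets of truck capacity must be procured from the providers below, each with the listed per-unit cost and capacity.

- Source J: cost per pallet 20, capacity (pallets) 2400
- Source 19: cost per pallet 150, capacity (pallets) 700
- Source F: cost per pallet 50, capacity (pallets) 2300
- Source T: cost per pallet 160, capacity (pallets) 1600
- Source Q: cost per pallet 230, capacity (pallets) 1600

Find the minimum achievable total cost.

Use providers in increasing cost order.
Take 2400 from Source J at 20 — need 2400 more.
Source F (50): use full 2300 — 100 pallets to go.
Source 19 (150): take the remaining 100 — done.
Source T, Source Q: unused.
Cost = 2400×20 + 2300×50 + 100×150 = 178000.

178000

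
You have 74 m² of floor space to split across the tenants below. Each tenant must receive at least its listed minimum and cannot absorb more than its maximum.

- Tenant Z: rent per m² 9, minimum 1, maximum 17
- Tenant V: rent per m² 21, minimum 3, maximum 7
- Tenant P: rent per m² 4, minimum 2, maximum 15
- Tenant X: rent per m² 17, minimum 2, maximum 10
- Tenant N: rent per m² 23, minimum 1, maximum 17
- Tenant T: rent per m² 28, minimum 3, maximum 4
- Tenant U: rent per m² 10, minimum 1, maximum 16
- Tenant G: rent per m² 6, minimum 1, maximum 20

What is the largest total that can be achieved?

1147

Meeting every minimum uses 1+3+2+2+1+3+1+1 = 14 m², leaving 60.
Highest rent per m² first: Tenant T 28 > Tenant N 23 > Tenant V 21 > Tenant X 17 > Tenant U 10 > Tenant Z 9 > Tenant G 6 > Tenant P 4.
Tenant T: +1 to 4 (cap) → 59 left.
Tenant N takes 16 more to reach its cap of 17 → 43 left.
Tenant V: +4 to 7 (cap) → 39 left.
Give Tenant X 8 more to hit its cap of 10 → 31 left.
Give Tenant U 15 more to hit its cap of 16 → 16 left.
Give Tenant Z 16 more to hit its cap of 17 → 0 left.
Total = 9×17 + 21×7 + 4×2 + 17×10 + 23×17 + 28×4 + 10×16 + 6×1 = 1147.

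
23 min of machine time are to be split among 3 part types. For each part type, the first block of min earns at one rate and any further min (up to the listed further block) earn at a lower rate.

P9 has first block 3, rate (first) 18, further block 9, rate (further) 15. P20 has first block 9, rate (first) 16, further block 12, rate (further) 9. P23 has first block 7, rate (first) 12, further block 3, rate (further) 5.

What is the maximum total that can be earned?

357

Rank every tier by rate: P9/T1 18 > P20/T1 16 > P9/T2 15 > P23/T1 12 > P20/T2 9 > P23/T2 5.
P9/T1 (18): +3 ; 20 left.
P20/T1 (16): +9 ; 11 left.
P9 T2 at 15: fill all 9 ; 2 left.
2 remain; put them into P23 T1 at 12.
Total = 18×3 + 16×9 + 15×9 + 12×2 = 357.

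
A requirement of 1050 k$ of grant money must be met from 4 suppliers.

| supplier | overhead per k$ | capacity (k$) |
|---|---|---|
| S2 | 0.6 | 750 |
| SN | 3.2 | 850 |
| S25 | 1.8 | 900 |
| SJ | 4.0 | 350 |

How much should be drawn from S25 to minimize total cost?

Use suppliers in increasing cost order.
S2 (0.6): use full 750 → 300 k$ to go.
Take 300 from S25 at 1.8 to finish.
SN, SJ: unused.

300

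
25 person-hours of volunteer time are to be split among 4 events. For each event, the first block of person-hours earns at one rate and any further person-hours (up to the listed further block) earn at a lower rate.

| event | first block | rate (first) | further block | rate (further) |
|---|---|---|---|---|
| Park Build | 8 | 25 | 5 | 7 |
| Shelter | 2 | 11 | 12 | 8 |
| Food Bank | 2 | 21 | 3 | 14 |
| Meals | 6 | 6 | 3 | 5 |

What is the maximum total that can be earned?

386

Treat each block as its own option and order by rate: Park Build/first 25 > Food Bank/first 21 > Food Bank/second 14 > Shelter/first 11 > Shelter/second 8 > Park Build/second 7 > Meals/first 6 > Meals/second 5.
Park Build first at 25: fill all 8 ; 17 left.
Food Bank/first (21): +2 ; 15 left.
Fill Food Bank second block (3 at 14) ; 12 left.
Fill Shelter first block (2 at 11) ; 10 left.
Shelter second at 8: only 10 left, fill 10.
Total = 25×8 + 21×2 + 14×3 + 11×2 + 8×10 = 386.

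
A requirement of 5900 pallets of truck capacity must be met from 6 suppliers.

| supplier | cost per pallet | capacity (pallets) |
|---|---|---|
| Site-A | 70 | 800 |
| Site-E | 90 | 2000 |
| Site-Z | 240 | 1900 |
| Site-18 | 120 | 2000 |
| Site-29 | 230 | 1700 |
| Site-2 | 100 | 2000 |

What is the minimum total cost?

568000

Fill from the cheapest supplier first.
Take 800 from Site-A at 70 ; need 5100 more.
Site-E (90): use full 2000 ; 3100 pallets to go.
Site-2 at 100: take all 2000 pallets ; 1100 still needed.
Site-18 at 120: take 1100 of its 2000 ; requirement met.
Site-29, Site-Z: unused.
Cost = 800×70 + 2000×90 + 2000×100 + 1100×120 = 568000.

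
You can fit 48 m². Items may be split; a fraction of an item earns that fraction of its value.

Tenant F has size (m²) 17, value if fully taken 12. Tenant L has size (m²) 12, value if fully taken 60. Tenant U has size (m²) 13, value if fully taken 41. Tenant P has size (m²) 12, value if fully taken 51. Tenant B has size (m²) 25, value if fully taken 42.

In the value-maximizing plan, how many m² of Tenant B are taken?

11

Best value per unit of size first: Tenant L 60/12≈5, Tenant P 51/12≈4.25, Tenant U 41/13≈3.15, Tenant B 42/25≈1.68, Tenant F 12/17≈0.706.
All 12 m² of Tenant L fit (value 60) ; 36 remain.
Tenant P: take in full, 12 m² for value 51 ; 24 left.
Tenant U: take in full, 13 m² for value 41 ; 11 left.
Fill the last 11 m² with part of Tenant B: 11/25 of it earns 18.48.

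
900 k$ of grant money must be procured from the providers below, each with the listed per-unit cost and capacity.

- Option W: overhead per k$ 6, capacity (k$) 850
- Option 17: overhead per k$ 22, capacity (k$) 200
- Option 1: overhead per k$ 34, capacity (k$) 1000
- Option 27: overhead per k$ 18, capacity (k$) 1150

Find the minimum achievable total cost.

6000

Fill from the cheapest provider first.
Option W at 6: take all 850 k$ → 50 still needed.
Option 27 at 18: take 50 of its 1150 → requirement met.
Option 17, Option 1: unused.
Cost = 850×6 + 50×18 = 6000.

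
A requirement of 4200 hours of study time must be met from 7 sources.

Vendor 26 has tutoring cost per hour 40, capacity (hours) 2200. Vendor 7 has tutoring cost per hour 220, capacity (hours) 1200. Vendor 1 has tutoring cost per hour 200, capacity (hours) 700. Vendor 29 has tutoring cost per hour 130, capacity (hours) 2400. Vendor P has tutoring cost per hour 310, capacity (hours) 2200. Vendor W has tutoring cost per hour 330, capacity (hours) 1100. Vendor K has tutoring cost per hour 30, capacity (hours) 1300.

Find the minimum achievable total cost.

218000

Fill from the cheapest source first.
Vendor K (30): use full 1300 — 2900 hours to go.
Vendor 26 at 40: take all 2200 hours — 700 still needed.
Vendor 29 (130): take the remaining 700 — done.
Vendor 1, Vendor 7, Vendor P, Vendor W: unused.
Cost = 1300×30 + 2200×40 + 700×130 = 218000.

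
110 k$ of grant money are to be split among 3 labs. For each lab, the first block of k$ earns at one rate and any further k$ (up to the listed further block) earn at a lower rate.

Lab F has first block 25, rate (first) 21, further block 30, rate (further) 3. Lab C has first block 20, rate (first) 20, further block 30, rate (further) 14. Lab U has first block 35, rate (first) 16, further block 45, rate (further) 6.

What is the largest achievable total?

1905

Rank every tier by rate: Lab F/tier1 21 > Lab C/tier1 20 > Lab U/tier1 16 > Lab C/tier2 14 > Lab U/tier2 6 > Lab F/tier2 3.
Lab F/tier1 (21): +25 → 85 left.
Fill Lab C tier1 block (20 at 20) → 65 left.
Fill Lab U tier1 block (35 at 16) → 30 left.
Fill Lab C tier2 block (30 at 14) → 0 left.
Total = 21×25 + 20×20 + 16×35 + 14×30 = 1905.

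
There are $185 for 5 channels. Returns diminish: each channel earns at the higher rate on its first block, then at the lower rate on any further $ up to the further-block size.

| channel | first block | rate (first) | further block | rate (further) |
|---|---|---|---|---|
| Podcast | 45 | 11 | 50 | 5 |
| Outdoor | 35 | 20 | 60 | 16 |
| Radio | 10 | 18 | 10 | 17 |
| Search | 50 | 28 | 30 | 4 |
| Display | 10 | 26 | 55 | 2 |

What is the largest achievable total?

3780

Order all 10 blocks by rate: Search/tier1 28 > Display/tier1 26 > Outdoor/tier1 20 > Radio/tier1 18 > Radio/tier2 17 > Outdoor/tier2 16 > Podcast/tier1 11 > Podcast/tier2 5 > Search/tier2 4 > Display/tier2 2.
Search tier1 at 28: fill all 50 — 135 left.
Display/tier1 (26): +10 — 125 left.
Outdoor tier1 at 20: fill all 35 — 90 left.
Radio tier1 at 18: fill all 10 — 80 left.
Radio tier2 at 17: fill all 10 — 70 left.
Fill Outdoor tier2 block (60 at 16) — 10 left.
Podcast tier1 at 11: only 10 left, fill 10.
Total = 28×50 + 26×10 + 20×35 + 18×10 + 17×10 + 16×60 + 11×10 = 3780.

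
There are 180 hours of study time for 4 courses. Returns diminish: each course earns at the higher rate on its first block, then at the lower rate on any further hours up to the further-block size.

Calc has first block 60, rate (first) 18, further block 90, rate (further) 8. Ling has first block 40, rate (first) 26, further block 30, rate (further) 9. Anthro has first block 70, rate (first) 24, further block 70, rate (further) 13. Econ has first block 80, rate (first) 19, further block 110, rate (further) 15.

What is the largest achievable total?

4050

Treat each block as its own option and order by rate: Ling/tier1 26 > Anthro/tier1 24 > Econ/tier1 19 > Calc/tier1 18 > Econ/tier2 15 > Anthro/tier2 13 > Ling/tier2 9 > Calc/tier2 8.
Fill Ling tier1 block (40 at 26) — 140 left.
Anthro/tier1 (24): +70 — 70 left.
70 remain; put them into Econ tier1 at 19.
Total = 26×40 + 24×70 + 19×70 = 4050.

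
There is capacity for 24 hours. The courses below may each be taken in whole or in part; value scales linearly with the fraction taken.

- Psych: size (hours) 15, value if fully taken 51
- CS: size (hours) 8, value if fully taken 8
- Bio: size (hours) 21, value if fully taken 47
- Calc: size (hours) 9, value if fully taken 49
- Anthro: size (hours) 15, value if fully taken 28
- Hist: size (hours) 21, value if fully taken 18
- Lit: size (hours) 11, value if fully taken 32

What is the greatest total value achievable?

Rank by value-to-size ratio: Calc 49/9≈5.44, Psych 51/15≈3.4, Lit 32/11≈2.91, Bio 47/21≈2.24, Anthro 28/15≈1.87, CS 8/8≈1, Hist 18/21≈0.857.
Take all of Calc (9 hours, value 49) → 15 hours left.
Psych: take in full, 15 hours for value 51 → 0 left.
Total value = 100.

100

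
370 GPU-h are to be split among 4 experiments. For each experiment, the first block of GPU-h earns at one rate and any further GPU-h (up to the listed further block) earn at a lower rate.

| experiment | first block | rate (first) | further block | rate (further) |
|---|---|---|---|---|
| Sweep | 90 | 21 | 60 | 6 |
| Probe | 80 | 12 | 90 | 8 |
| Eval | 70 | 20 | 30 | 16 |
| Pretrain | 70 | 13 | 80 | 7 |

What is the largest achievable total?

Order all 8 blocks by rate: Sweep/T1 21 > Eval/T1 20 > Eval/T2 16 > Pretrain/T1 13 > Probe/T1 12 > Probe/T2 8 > Pretrain/T2 7 > Sweep/T2 6.
Fill Sweep T1 block (90 at 21) → 280 left.
Eval/T1 (20): +70 → 210 left.
Fill Eval T2 block (30 at 16) → 180 left.
Pretrain T1 at 13: fill all 70 → 110 left.
Fill Probe T1 block (80 at 12) → 30 left.
30 remain; put them into Probe T2 at 8.
Total = 21×90 + 20×70 + 16×30 + 13×70 + 12×80 + 8×30 = 5880.

5880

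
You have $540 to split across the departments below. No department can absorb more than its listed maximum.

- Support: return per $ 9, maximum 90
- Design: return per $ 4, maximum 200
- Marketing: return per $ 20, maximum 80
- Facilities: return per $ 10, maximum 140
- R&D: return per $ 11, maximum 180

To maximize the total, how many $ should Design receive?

50

Rank by return per $: Marketing 20 > R&D 11 > Facilities 10 > Support 9 > Design 4.
Marketing: +80 to 80 (cap) → 460 left.
Give R&D 180 to hit its cap of 180 → 280 left.
Facilities takes 140 to reach its cap of 140 → 140 left.
Support: +90 to 90 (cap) → 50 left.
Design has room for 200 but only 50 remain, so it gets 50.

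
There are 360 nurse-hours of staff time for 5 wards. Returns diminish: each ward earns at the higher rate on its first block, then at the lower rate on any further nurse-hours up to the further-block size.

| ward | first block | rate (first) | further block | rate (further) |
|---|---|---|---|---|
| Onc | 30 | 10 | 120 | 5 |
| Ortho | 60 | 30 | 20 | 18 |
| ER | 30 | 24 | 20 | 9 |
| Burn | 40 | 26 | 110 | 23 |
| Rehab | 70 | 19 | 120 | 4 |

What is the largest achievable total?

Treat each block as its own option and order by rate: Ortho/tier1 30 > Burn/tier1 26 > ER/tier1 24 > Burn/tier2 23 > Rehab/tier1 19 > Ortho/tier2 18 > Onc/tier1 10 > ER/tier2 9 > Onc/tier2 5 > Rehab/tier2 4.
Ortho/tier1 (30): +60 — 300 left.
Burn/tier1 (26): +40 — 260 left.
ER/tier1 (24): +30 — 230 left.
Burn/tier2 (23): +110 — 120 left.
Rehab/tier1 (19): +70 — 50 left.
Ortho tier2 at 18: fill all 20 — 30 left.
Onc tier1 at 10: fill all 30 — 0 left.
Total = 30×60 + 26×40 + 24×30 + 23×110 + 19×70 + 18×20 + 10×30 = 8080.

8080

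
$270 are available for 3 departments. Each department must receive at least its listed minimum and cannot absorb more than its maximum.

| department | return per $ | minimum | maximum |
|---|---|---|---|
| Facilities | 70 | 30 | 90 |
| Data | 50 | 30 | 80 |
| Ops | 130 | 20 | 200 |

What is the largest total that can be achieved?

Meeting every minimum uses 30+30+20 = 80 $, leaving 190.
Rank by return per $: Ops 130 > Facilities 70 > Data 50.
Give Ops 180 more to hit its cap of 200 — 10 left.
Facilities has room for 60 more but only 10 remain, so it gets 40.
Total = 70×40 + 50×30 + 130×200 = 30300.

30300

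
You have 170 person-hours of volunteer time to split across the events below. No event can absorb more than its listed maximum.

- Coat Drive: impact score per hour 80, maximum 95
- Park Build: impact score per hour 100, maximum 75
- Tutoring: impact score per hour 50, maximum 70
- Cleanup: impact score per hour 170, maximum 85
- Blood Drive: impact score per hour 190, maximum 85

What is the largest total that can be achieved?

30600

Highest impact score per hour first: Blood Drive 190 > Cleanup 170 > Park Build 100 > Coat Drive 80 > Tutoring 50.
Blood Drive: +85 to 85 (cap) — 85 left.
Cleanup takes 85 to reach its cap of 85 — 0 left.
Total = 170×85 + 190×85 = 30600.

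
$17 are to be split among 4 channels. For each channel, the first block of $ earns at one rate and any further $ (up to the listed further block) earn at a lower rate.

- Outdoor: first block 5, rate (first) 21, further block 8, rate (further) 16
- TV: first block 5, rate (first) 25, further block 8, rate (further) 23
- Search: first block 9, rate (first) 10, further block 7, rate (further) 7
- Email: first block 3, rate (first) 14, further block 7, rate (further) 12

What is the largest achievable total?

393

Order all 8 blocks by rate: TV/T1 25 > TV/T2 23 > Outdoor/T1 21 > Outdoor/T2 16 > Email/T1 14 > Email/T2 12 > Search/T1 10 > Search/T2 7.
Fill TV T1 block (5 at 25) → 12 left.
TV/T2 (23): +8 → 4 left.
4 remain; put them into Outdoor T1 at 21.
Total = 25×5 + 23×8 + 21×4 = 393.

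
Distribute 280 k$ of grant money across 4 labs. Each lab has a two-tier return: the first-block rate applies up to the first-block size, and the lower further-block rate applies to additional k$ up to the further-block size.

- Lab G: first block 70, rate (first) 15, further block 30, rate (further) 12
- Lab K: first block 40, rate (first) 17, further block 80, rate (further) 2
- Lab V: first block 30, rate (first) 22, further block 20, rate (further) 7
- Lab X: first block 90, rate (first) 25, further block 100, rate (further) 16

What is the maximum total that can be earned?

Treat each block as its own option and order by rate: Lab X/tier1 25 > Lab V/tier1 22 > Lab K/tier1 17 > Lab X/tier2 16 > Lab G/tier1 15 > Lab G/tier2 12 > Lab V/tier2 7 > Lab K/tier2 2.
Lab X tier1 at 25: fill all 90 → 190 left.
Lab V/tier1 (22): +30 → 160 left.
Fill Lab K tier1 block (40 at 17) → 120 left.
Fill Lab X tier2 block (100 at 16) → 20 left.
Lab G/tier1: +20 of 70 at 15; pool empty.
Total = 25×90 + 22×30 + 17×40 + 16×100 + 15×20 = 5490.

5490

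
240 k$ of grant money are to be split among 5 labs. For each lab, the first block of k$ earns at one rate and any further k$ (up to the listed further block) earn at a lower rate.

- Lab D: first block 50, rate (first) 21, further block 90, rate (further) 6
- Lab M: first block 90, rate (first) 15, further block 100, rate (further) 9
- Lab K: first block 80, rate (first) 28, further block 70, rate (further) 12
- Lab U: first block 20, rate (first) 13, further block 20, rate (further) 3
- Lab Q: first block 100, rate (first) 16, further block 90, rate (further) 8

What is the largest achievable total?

Order all 10 blocks by rate: Lab K/T1 28 > Lab D/T1 21 > Lab Q/T1 16 > Lab M/T1 15 > Lab U/T1 13 > Lab K/T2 12 > Lab M/T2 9 > Lab Q/T2 8 > Lab D/T2 6 > Lab U/T2 3.
Fill Lab K T1 block (80 at 28) — 160 left.
Lab D T1 at 21: fill all 50 — 110 left.
Fill Lab Q T1 block (100 at 16) — 10 left.
10 remain; put them into Lab M T1 at 15.
Total = 28×80 + 21×50 + 16×100 + 15×10 = 5040.

5040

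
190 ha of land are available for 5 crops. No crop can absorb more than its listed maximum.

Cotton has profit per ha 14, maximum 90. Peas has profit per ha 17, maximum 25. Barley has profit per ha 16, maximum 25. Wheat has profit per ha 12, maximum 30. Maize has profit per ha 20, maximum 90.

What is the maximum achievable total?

3325

Order the crops by profit per ha: Maize 20 > Peas 17 > Barley 16 > Cotton 14 > Wheat 12.
Maize takes 90 to reach its cap of 90 ; 100 left.
Peas: +25 to 25 (cap) ; 75 left.
Barley takes 25 to reach its cap of 25 ; 50 left.
Cotton: +50 (room for 90) → 50. Pool exhausted.
Total = 14×50 + 17×25 + 16×25 + 20×90 = 3325.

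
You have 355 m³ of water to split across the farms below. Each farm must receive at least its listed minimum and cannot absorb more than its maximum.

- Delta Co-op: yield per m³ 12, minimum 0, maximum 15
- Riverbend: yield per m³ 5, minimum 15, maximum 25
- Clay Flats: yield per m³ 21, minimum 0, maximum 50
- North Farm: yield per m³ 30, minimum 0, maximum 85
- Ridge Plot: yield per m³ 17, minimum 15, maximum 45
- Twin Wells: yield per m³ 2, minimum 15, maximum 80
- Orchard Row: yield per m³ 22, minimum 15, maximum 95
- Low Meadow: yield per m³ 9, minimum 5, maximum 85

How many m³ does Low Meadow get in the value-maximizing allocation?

35

Meeting every minimum uses 0+15+0+0+15+15+15+5 = 65 m³, leaving 290.
Rank by yield per m³: North Farm 30 > Orchard Row 22 > Clay Flats 21 > Ridge Plot 17 > Delta Co-op 12 > Low Meadow 9 > Riverbend 5 > Twin Wells 2.
North Farm takes 85 more to reach its cap of 85 → 205 left.
Orchard Row takes 80 more to reach its cap of 95 → 125 left.
Clay Flats: +50 to 50 (cap) → 75 left.
Give Ridge Plot 30 more to hit its cap of 45 → 45 left.
Delta Co-op: +15 to 15 (cap) → 30 left.
Only 30 left; Low Meadow takes them to reach 35.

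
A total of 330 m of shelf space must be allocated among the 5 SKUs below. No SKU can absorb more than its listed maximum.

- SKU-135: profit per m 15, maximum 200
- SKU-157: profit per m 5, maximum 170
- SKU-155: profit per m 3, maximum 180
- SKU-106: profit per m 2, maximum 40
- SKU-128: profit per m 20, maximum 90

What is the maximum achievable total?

5000

Order the SKUs by profit per m: SKU-128 20 > SKU-135 15 > SKU-157 5 > SKU-155 3 > SKU-106 2.
Give SKU-128 90 to hit its cap of 90 ; 240 left.
Give SKU-135 200 to hit its cap of 200 ; 40 left.
SKU-157: +40 (room for 170) → 40. Pool exhausted.
Total = 15×200 + 5×40 + 20×90 = 5000.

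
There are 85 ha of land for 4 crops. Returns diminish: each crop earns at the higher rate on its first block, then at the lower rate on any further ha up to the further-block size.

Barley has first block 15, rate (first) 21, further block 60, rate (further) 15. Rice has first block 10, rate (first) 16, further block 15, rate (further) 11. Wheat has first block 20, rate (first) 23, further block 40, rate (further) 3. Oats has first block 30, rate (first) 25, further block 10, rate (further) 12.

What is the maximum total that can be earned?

1835

Treat each block as its own option and order by rate: Oats/T1 25 > Wheat/T1 23 > Barley/T1 21 > Rice/T1 16 > Barley/T2 15 > Oats/T2 12 > Rice/T2 11 > Wheat/T2 3.
Fill Oats T1 block (30 at 25) ; 55 left.
Wheat/T1 (23): +20 ; 35 left.
Fill Barley T1 block (15 at 21) ; 20 left.
Rice/T1 (16): +10 ; 10 left.
Barley T2 at 15: only 10 left, fill 10.
Total = 25×30 + 23×20 + 21×15 + 16×10 + 15×10 = 1835.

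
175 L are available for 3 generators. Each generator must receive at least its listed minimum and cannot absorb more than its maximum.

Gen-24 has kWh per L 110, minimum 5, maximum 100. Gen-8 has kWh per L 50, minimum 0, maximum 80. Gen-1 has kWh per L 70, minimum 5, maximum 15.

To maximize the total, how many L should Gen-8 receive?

60

Meeting every minimum uses 5+0+5 = 10 L, leaving 165.
Order the generators by kWh per L: Gen-24 110 > Gen-1 70 > Gen-8 50.
Gen-24 takes 95 more to reach its cap of 100 ; 70 left.
Gen-1 takes 10 more to reach its cap of 15 ; 60 left.
Gen-8 has room for 80 more but only 60 remain, so it gets 60.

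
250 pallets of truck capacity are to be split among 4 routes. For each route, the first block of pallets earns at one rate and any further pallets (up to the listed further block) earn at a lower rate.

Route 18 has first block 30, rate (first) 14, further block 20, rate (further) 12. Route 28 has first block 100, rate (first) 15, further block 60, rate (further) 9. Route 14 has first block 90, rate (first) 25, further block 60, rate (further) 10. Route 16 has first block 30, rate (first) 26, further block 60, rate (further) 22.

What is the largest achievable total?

5400

Treat each block as its own option and order by rate: Route 16/T1 26 > Route 14/T1 25 > Route 16/T2 22 > Route 28/T1 15 > Route 18/T1 14 > Route 18/T2 12 > Route 14/T2 10 > Route 28/T2 9.
Fill Route 16 T1 block (30 at 26) → 220 left.
Fill Route 14 T1 block (90 at 25) → 130 left.
Route 16 T2 at 22: fill all 60 → 70 left.
Route 28/T1: +70 of 100 at 15; pool empty.
Total = 26×30 + 25×90 + 22×60 + 15×70 = 5400.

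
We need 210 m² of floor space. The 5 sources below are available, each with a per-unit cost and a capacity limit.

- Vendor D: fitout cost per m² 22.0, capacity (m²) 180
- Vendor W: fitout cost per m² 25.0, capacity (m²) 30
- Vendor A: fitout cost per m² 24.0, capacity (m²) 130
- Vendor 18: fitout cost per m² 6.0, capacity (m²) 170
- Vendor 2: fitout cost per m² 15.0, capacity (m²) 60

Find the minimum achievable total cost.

Use sources in increasing cost order.
Vendor 18 (6.0): use full 170 ; 40 m² to go.
Take 40 from Vendor 2 at 15.0 to finish.
Vendor D, Vendor A, Vendor W: unused.
Cost = 170×6.0 + 40×15.0 = 1620.

1620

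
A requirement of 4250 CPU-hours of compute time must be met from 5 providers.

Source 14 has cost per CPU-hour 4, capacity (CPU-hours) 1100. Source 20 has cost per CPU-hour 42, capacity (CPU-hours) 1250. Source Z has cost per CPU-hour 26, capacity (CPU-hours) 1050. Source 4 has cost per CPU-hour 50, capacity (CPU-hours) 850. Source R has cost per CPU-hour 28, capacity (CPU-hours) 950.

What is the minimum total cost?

Fill from the cheapest provider first.
Source 14 (4): use full 1100 → 3150 CPU-hours to go.
Take 1050 from Source Z at 26 → need 2100 more.
Source R at 28: take all 950 CPU-hours → 1150 still needed.
Take 1150 from Source 20 at 42 to finish.
Source 4: unused.
Cost = 1100×4 + 1050×26 + 950×28 + 1150×42 = 106600.

106600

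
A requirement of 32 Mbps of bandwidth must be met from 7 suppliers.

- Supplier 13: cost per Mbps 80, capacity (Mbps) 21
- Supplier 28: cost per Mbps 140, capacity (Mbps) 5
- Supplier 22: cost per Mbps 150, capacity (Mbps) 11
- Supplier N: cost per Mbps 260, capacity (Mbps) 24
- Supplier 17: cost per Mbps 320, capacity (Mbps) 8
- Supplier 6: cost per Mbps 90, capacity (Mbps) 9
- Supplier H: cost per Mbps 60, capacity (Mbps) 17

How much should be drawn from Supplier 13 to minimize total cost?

Use suppliers in increasing cost order.
Take 17 from Supplier H at 60 — need 15 more.
Supplier 13 (80): take the remaining 15 — done.
Supplier 6, Supplier 28, Supplier 22, Supplier N, Supplier 17: unused.

15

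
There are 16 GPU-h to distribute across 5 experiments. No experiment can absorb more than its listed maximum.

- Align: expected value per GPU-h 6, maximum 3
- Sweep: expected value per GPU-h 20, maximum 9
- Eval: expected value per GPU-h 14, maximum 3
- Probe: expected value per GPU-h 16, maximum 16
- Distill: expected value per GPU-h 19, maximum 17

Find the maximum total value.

Rank by expected value per GPU-h: Sweep 20 > Distill 19 > Probe 16 > Eval 14 > Align 6.
Sweep: +9 to 9 (cap) → 7 left.
Only 7 left; Distill takes them to reach 7.
Total = 20×9 + 19×7 = 313.

313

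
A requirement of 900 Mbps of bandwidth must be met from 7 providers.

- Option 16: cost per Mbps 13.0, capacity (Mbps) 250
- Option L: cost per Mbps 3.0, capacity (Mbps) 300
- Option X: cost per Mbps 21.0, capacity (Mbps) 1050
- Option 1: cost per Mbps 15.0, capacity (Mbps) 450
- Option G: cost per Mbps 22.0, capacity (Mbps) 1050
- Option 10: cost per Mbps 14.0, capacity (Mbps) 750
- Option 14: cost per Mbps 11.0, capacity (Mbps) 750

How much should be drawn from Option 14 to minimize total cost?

Fill from the cheapest provider first.
Option L at 3.0: take all 300 Mbps — 600 still needed.
Option 14 (11.0): take the remaining 600 — done.
Option 16, Option 10, Option 1, Option X, Option G: unused.

600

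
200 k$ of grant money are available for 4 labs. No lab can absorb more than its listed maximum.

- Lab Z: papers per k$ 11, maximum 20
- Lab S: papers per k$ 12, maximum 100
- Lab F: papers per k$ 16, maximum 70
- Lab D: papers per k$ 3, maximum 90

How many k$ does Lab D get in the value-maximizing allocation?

Rank by papers per k$: Lab F 16 > Lab S 12 > Lab Z 11 > Lab D 3.
Lab F: +70 to 70 (cap) — 130 left.
Lab S: +100 to 100 (cap) — 30 left.
Give Lab Z 20 to hit its cap of 20 — 10 left.
Lab D: +10 (room for 90) → 10. Pool exhausted.

10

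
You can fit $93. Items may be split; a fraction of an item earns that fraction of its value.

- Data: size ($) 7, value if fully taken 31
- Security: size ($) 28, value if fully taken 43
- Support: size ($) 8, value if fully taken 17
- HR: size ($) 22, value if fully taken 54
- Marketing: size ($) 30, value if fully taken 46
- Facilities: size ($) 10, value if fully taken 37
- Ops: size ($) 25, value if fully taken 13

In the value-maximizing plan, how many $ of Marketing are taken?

Sort by value density: Data 31/7≈4.43, Facilities 37/10≈3.7, HR 54/22≈2.45, Support 17/8≈2.12, Security 43/28≈1.54, Marketing 46/30≈1.53, Ops 13/25≈0.52.
Data: take in full, 7 $ for value 31 → 86 left.
Take all of Facilities (10 $, value 37) → 76 $ left.
Take all of HR (22 $, value 54) → 54 $ left.
All 8 $ of Support fit (value 17) → 46 remain.
Take all of Security (28 $, value 43) → 18 $ left.
Fill the last 18 $ with part of Marketing: 18/30 of it earns 27.6.

18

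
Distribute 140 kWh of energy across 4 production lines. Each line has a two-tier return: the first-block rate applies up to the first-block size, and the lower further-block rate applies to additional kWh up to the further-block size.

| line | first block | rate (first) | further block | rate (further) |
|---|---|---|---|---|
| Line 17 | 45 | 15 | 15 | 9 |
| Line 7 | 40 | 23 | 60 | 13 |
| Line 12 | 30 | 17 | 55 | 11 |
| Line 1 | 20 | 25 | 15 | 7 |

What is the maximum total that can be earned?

2670

Rank every tier by rate: Line 1/tier1 25 > Line 7/tier1 23 > Line 12/tier1 17 > Line 17/tier1 15 > Line 7/tier2 13 > Line 12/tier2 11 > Line 17/tier2 9 > Line 1/tier2 7.
Fill Line 1 tier1 block (20 at 25) ; 120 left.
Line 7 tier1 at 23: fill all 40 ; 80 left.
Line 12/tier1 (17): +30 ; 50 left.
Fill Line 17 tier1 block (45 at 15) ; 5 left.
Line 7/tier2: +5 of 60 at 13; pool empty.
Total = 25×20 + 23×40 + 17×30 + 15×45 + 13×5 = 2670.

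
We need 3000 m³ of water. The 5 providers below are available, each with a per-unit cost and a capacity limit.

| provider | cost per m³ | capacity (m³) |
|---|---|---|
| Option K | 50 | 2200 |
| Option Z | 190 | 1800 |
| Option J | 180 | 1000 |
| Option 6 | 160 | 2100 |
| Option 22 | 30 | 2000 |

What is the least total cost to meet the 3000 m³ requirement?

110000

Use providers in increasing cost order.
Take 2000 from Option 22 at 30 → need 1000 more.
Option K (50): take the remaining 1000 → done.
Option 6, Option J, Option Z: unused.
Cost = 2000×30 + 1000×50 = 110000.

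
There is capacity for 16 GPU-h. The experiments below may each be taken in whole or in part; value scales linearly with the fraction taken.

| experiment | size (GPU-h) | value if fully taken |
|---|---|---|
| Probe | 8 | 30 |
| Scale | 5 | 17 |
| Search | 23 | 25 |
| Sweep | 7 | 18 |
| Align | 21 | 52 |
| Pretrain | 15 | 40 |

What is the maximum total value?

Sort by value density: Probe 30/8≈3.75, Scale 17/5≈3.4, Pretrain 40/15≈2.67, Sweep 18/7≈2.57, Align 52/21≈2.48, Search 25/23≈1.09.
Probe: take in full, 8 GPU-h for value 30 → 8 left.
All 5 GPU-h of Scale fit (value 17) → 3 remain.
Fill the last 3 GPU-h with part of Pretrain: 3/15 of it earns 8.
Total value = 55.

55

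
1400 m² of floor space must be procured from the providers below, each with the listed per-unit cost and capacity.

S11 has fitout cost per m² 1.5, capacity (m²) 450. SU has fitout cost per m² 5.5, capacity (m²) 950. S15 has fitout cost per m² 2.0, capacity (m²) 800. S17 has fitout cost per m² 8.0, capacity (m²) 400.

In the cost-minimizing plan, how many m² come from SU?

Fill from the cheapest provider first.
S11 at 1.5: take all 450 m² → 950 still needed.
Take 800 from S15 at 2.0 → need 150 more.
SU (5.5): take the remaining 150 → done.
S17: unused.

150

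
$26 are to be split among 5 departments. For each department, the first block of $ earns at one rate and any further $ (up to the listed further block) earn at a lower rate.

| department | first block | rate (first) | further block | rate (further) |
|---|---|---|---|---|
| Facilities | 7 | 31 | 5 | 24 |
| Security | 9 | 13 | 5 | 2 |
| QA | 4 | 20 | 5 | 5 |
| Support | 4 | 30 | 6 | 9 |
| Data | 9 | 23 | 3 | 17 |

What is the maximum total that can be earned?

684

Treat each block as its own option and order by rate: Facilities/tier1 31 > Support/tier1 30 > Facilities/tier2 24 > Data/tier1 23 > QA/tier1 20 > Data/tier2 17 > Security/tier1 13 > Support/tier2 9 > QA/tier2 5 > Security/tier2 2.
Facilities/tier1 (31): +7 ; 19 left.
Support tier1 at 30: fill all 4 ; 15 left.
Fill Facilities tier2 block (5 at 24) ; 10 left.
Data/tier1 (23): +9 ; 1 left.
QA tier1 at 20: only 1 left, fill 1.
Total = 31×7 + 30×4 + 24×5 + 23×9 + 20×1 = 684.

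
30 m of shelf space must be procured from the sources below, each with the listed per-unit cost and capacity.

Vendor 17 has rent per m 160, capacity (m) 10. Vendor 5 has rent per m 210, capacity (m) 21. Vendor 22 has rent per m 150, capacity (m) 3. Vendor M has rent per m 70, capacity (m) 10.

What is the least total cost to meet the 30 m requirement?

Cheapest first:
Vendor M at 70: take all 10 m ; 20 still needed.
Take 3 from Vendor 22 at 150 ; need 17 more.
Vendor 17 (160): use full 10 ; 7 m to go.
Vendor 5 at 210: take 7 of its 21 ; requirement met.
Cost = 10×70 + 3×150 + 10×160 + 7×210 = 4220.

4220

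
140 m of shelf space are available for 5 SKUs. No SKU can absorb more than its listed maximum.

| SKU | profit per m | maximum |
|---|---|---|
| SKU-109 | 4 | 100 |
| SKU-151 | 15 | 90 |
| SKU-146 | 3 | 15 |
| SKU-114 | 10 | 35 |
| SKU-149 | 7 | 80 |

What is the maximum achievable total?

Rank by profit per m: SKU-151 15 > SKU-114 10 > SKU-149 7 > SKU-109 4 > SKU-146 3.
Give SKU-151 90 to hit its cap of 90 ; 50 left.
SKU-114: +35 to 35 (cap) ; 15 left.
SKU-149: +15 (room for 80) → 15. Pool exhausted.
Total = 15×90 + 10×35 + 7×15 = 1805.

1805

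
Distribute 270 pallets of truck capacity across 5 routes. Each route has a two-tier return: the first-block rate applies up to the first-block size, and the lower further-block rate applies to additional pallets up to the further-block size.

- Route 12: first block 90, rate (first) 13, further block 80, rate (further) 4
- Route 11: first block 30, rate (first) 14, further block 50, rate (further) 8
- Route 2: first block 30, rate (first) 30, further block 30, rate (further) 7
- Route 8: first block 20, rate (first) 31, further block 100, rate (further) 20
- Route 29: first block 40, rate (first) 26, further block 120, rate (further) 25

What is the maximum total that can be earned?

6760

Treat each block as its own option and order by rate: Route 8/first 31 > Route 2/first 30 > Route 29/first 26 > Route 29/second 25 > Route 8/second 20 > Route 11/first 14 > Route 12/first 13 > Route 11/second 8 > Route 2/second 7 > Route 12/second 4.
Fill Route 8 first block (20 at 31) → 250 left.
Route 2 first at 30: fill all 30 → 220 left.
Fill Route 29 first block (40 at 26) → 180 left.
Fill Route 29 second block (120 at 25) → 60 left.
Route 8 second at 20: only 60 left, fill 60.
Total = 31×20 + 30×30 + 26×40 + 25×120 + 20×60 = 6760.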